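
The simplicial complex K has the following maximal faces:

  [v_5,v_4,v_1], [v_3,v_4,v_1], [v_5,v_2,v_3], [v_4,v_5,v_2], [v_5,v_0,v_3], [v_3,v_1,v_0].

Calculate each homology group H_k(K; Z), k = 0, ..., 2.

Take the total order v_0 < v_1 < v_2 < v_3 < v_4 < v_5 on the vertex set. Then K (dimension 2) consists of the simplices:

  0-simplices (6): [v_0], [v_1], [v_2], [v_3], [v_4], [v_5]
  1-simplices (12): [v_0,v_1], [v_0,v_3], [v_0,v_5], [v_1,v_3], [v_1,v_4], [v_1,v_5], [v_2,v_3], [v_2,v_4], [v_2,v_5], [v_3,v_4], [v_3,v_5], [v_4,v_5]
  2-simplices (6): [v_0,v_1,v_3], [v_0,v_3,v_5], [v_1,v_3,v_4], [v_1,v_4,v_5], [v_2,v_3,v_5], [v_2,v_4,v_5]

so the chain groups are C_0 ≅ Z^6, C_1 ≅ Z^12, C_2 ≅ Z^6.

The boundary map ∂_1: C_1 → C_0 maps an edge to its endpoints' difference, ∂[p,q] = q − p.
The 6×12 boundary matrix has rank 5 and Smith normal form diag(1,1,1,1,1).

The boundary map ∂_2: C_2 → C_1 acts by ∂[p,q,r] = [q,r] − [p,r] + [p,q]. For instance
  ∂[v_1,v_4,v_5] = [v_4,v_5] − [v_1,v_5] + [v_1,v_4],
  ∂[v_0,v_1,v_3] = [v_1,v_3] − [v_0,v_3] + [v_0,v_1].
The 12×6 boundary matrix has rank 6 and Smith normal form diag(1,1,1,1,1,1).

Now H_k = ker ∂_k / im ∂_{k+1}, so:

  H_0: rank C_0 − rank ∂_1 = 6 − 5 = 1, and the invariant factors of ∂_1 are all 1, so H_0 ≅ Z.
  H_1: rank ker ∂_1 − rank ∂_2 = (12 − 5) − 6 = 1, and the invariant factors of ∂_2 are all 1, so H_1 ≅ Z.
  H_2: rank ker ∂_2 − rank ∂_3 = (6 − 6) − 0 = 0, and there is no ∂_3, so H_2 ≅ 0.

H_0 ≅ Z,  H_1 ≅ Z,  H_2 = 0.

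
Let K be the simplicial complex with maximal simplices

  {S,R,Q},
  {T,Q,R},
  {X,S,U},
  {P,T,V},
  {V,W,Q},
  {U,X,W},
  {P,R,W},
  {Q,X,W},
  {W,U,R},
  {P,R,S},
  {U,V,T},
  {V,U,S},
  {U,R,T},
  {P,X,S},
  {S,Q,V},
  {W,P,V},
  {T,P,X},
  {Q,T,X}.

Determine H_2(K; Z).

H_2 ≅ Z.

Order the vertices as P < Q < R < S < T < U < V < W < X. Listing each simplex with vertices in this order, K has dimension 2 with simplices:

  0-simplices (9): P, Q, R, S, T, U, V, W, X
  1-simplices (27): PR, PS, PT, PV, PW, PX, QR, QS, QT, QV, QW, QX, RS, RT, RU, RW, SU, SV, SX, TU, TV, TX, UV, UW, UX, VW, WX
  2-simplices (18): PRS, PRW, PSX, PTV, PTX, PVW, QRS, QRT, QSV, QTX, QVW, QWX, RTU, RUW, SUV, SUX, TUV, UWX

so the chain groups are C_0 ≅ Z^9, C_1 ≅ Z^27, C_2 ≅ Z^18.

The boundary map ∂_1: C_1 → C_0 maps an edge to its endpoints' difference, ∂[p,q] = q − p.
As a 9×27 matrix over Z this has rank 8, with invariant factors (1,1,1,1,1,1,1,1).

The boundary map ∂_2: C_2 → C_1 acts by ∂[p,q,r] = [q,r] − [p,r] + [p,q]. For instance
  ∂PTX = TX − PX + PT,
  ∂PTV = TV − PV + PT.
This gives a 27×18 integer matrix of rank 17; reducing to Smith normal form yields diagonal entries (1,1,1,1,1,1,1,1,1,1,1,1,1,1,1,1,1).

Reading off H_k = ker ∂_k / im ∂_{k+1}:

  H_2: rank ker ∂_2 − rank ∂_3 = (18 − 17) − 0 = 1, and there is no ∂_3, so H_2 ≅ Z.

(K is a triangulation of the torus T^2.)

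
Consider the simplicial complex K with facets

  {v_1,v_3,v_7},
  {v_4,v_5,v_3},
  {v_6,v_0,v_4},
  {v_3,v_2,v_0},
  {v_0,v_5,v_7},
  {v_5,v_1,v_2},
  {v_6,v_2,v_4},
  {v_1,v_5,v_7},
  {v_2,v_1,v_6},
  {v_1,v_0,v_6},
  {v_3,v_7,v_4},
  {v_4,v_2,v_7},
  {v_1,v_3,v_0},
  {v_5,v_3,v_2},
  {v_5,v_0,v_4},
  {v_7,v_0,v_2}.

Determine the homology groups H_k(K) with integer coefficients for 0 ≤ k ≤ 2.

Fix the vertex order v_0 < v_1 < v_2 < v_3 < v_4 < v_5 < v_6 < v_7 and write every simplex with vertices in increasing order. Then dim K = 2 and the simplices of K are:

  0-simplices (8): [v_0], [v_1], [v_2], [v_3], [v_4], [v_5], [v_6], [v_7]
  1-simplices (24): (24 of them)
  2-simplices (16): (16 of them)

so the chain groups are C_0 ≅ Z^8, C_1 ≅ Z^24, C_2 ≅ Z^16.

The boundary map ∂_1: C_1 → C_0 is given by ∂[p,q] = [q] − [p].
This gives a 8×24 integer matrix of rank 7; reducing to Smith normal form yields diagonal entries (1,1,1,1,1,1,1).

The boundary map ∂_2: C_2 → C_1 sends each 2-simplex [p,q,r] to [q,r] − [p,r] + [p,q]. For instance
  ∂[v_1,v_5,v_7] = [v_5,v_7] − [v_1,v_7] + [v_1,v_5],
  ∂[v_0,v_5,v_7] = [v_5,v_7] − [v_0,v_7] + [v_0,v_5].
As a 24×16 matrix over Z this has rank 15, with invariant factors (1,1,1,1,1,1,1,1,1,1,1,1,1,1,1).

Reading off H_k = ker ∂_k / im ∂_{k+1}:

  H_0: rank C_0 − rank ∂_1 = 8 − 7 = 1, and the invariant factors of ∂_1 are all 1, so H_0 ≅ Z.
  H_1: rank ker ∂_1 − rank ∂_2 = (24 − 7) − 15 = 2, and the invariant factors of ∂_2 are all 1, so H_1 ≅ Z^2.
  H_2: rank ker ∂_2 − rank ∂_3 = (16 − 15) − 0 = 1, and there is no ∂_3, so H_2 ≅ Z.

(K is a triangulation of the torus T^2.)

H_0 ≅ Z,  H_1 ≅ Z^2,  H_2 ≅ Z.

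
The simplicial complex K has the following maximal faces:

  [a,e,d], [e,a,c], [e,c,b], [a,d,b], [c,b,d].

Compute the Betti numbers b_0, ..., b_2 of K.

b_0 = 1, b_1 = 1, b_2 = 0.

Fix the vertex order a < b < c < d < e and write every simplex with vertices in increasing order. Then dim K = 2 and the simplices of K are:

  0-simplices (5): a, b, c, d, e
  1-simplices (10): ab, ac, ad, ae, bc, bd, be, cd, ce, de
  2-simplices (5): abd, ace, ade, bcd, bce

giving chain groups C_0 ≅ Z^5, C_1 ≅ Z^10, C_2 ≅ Z^5.

∂_1: C_1 → C_0 is given by ∂[p,q] = [q] − [p]. For instance
  ∂bd = d − b.
The resulting 5×10 matrix has rank 4, and its Smith normal form has invariant factors (1,1,1,1).

∂_2: C_2 → C_1 maps a triangle to the signed sum of its edges. For instance
  ∂bce = ce − be + bc,
  ∂ace = ce − ae + ac.
The resulting 10×5 matrix has rank 5, and its Smith normal form has invariant factors (1,1,1,1,1).

Computing H_k = (kernel of ∂_k) / (image of ∂_{k+1}):

  H_0: rank C_0 − rank ∂_1 = 5 − 4 = 1, and the invariant factors of ∂_1 are all 1, so H_0 = Z.
  H_1: rank ker ∂_1 − rank ∂_2 = (10 − 4) − 5 = 1, and the invariant factors of ∂_2 are all 1, so H_1 = Z.
  H_2: rank ker ∂_2 − rank ∂_3 = (5 − 5) − 0 = 0, and there is no ∂_3, so H_2 = 0.

Hence the Betti numbers are b_0 = 1, b_1 = 1, b_2 = 0.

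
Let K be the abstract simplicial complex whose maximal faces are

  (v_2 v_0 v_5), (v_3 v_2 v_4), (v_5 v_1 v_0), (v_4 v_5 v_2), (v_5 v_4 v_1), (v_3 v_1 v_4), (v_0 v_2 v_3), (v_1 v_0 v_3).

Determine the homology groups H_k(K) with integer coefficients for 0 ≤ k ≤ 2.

Fix the vertex order v_0 < v_1 < v_2 < v_3 < v_4 < v_5 and write every simplex with vertices in increasing order. Then dim K = 2 and the simplices of K are:

  0-simplices (6): [v_0], [v_1], [v_2], [v_3], [v_4], [v_5]
  1-simplices (12): [v_0,v_1], [v_0,v_2], [v_0,v_3], [v_0,v_5], [v_1,v_3], [v_1,v_4], [v_1,v_5], [v_2,v_3], [v_2,v_4], [v_2,v_5], [v_3,v_4], [v_4,v_5]
  2-simplices (8): [v_0,v_1,v_3], [v_0,v_1,v_5], [v_0,v_2,v_3], [v_0,v_2,v_5], [v_1,v_3,v_4], [v_1,v_4,v_5], [v_2,v_3,v_4], [v_2,v_4,v_5]

so the chain groups are C_0 ≅ Z^6, C_1 ≅ Z^12, C_2 ≅ Z^8.

The boundary map ∂_1: C_1 → C_0 maps an edge to its endpoints' difference, ∂[p,q] = q − p.
The 6×12 boundary matrix has rank 5 and Smith normal form diag(1,1,1,1,1).

Boundary ∂_2: C_2 → C_1 sends each 2-simplex [p,q,r] to [q,r] − [p,r] + [p,q]. For instance
  ∂[v_2,v_3,v_4] = [v_3,v_4] − [v_2,v_4] + [v_2,v_3],
  ∂[v_0,v_1,v_5] = [v_1,v_5] − [v_0,v_5] + [v_0,v_1].
The resulting 12×8 matrix has rank 7, and its Smith normal form has invariant factors (1,1,1,1,1,1,1).

Now H_k = ker ∂_k / im ∂_{k+1}, so:

  H_0: rank C_0 − rank ∂_1 = 6 − 5 = 1, and the invariant factors of ∂_1 are all 1, so H_0 ≅ Z.
  H_1: rank ker ∂_1 − rank ∂_2 = (12 − 5) − 7 = 0, and the invariant factors of ∂_2 are all 1, so H_1 ≅ 0.
  H_2: rank ker ∂_2 − rank ∂_3 = (8 − 7) − 0 = 1, and there is no ∂_3, so H_2 ≅ Z.

As a check, the Euler characteristic is 6 − 12 + 8 = 2, which agrees with 1 − 0 + 1 = 2.

H_0 = Z,  H_1 = 0,  H_2 = Z.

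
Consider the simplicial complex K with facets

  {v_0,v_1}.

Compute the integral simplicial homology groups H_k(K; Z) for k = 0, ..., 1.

H_0 = Z,  H_1 = 0.

We work with the vertex ordering v_0 < v_1. The simplices of K, each written with vertices in increasing order, are:

  0-simplices (2): [v_0], [v_1]
  1-simplices (1): [v_0,v_1]

Hence C_0 ≅ Z^2, C_1 ≅ Z^1.

∂_1: C_1 → C_0 maps an edge to its endpoints' difference, ∂[p,q] = q − p.
The resulting 2×1 matrix has rank 1, and its Smith normal form has invariant factors (1).

Computing H_k = (kernel of ∂_k) / (image of ∂_{k+1}):

  H_0: rank C_0 − rank ∂_1 = 2 − 1 = 1, and the invariant factors of ∂_1 are all 1, so H_0 ≅ Z.
  H_1: rank ker ∂_1 − rank ∂_2 = (1 − 1) − 0 = 0, and there is no ∂_2, so H_1 ≅ 0.

(K is a triangulation of the 1-simplex.)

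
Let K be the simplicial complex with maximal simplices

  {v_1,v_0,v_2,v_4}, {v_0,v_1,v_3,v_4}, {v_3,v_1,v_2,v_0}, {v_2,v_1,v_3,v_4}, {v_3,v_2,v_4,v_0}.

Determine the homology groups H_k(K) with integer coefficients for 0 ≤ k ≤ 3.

Take the total order v_0 < v_1 < v_2 < v_3 < v_4 on the vertex set. Then K (dimension 3) consists of the simplices:

  0-simplices (5): [v_0], [v_1], [v_2], [v_3], [v_4]
  1-simplices (10): [v_0,v_1], [v_0,v_2], [v_0,v_3], [v_0,v_4], [v_1,v_2], [v_1,v_3], [v_1,v_4], [v_2,v_3], [v_2,v_4], [v_3,v_4]
  2-simplices (10): [v_0,v_1,v_2], [v_0,v_1,v_3], [v_0,v_1,v_4], [v_0,v_2,v_3], [v_0,v_2,v_4], [v_0,v_3,v_4], [v_1,v_2,v_3], [v_1,v_2,v_4], [v_1,v_3,v_4], [v_2,v_3,v_4]
  3-simplices (5): [v_0,v_1,v_2,v_3], [v_0,v_1,v_2,v_4], [v_0,v_1,v_3,v_4], [v_0,v_2,v_3,v_4], [v_1,v_2,v_3,v_4]

so the chain groups are C_0 ≅ Z^5, C_1 ≅ Z^10, C_2 ≅ Z^10, C_3 ≅ Z^5.

∂_1: C_1 → C_0 sends each edge [p,q] (with p < q) to q − p. For instance
  ∂[v_3,v_4] = [v_4] − [v_3].
The 5×10 boundary matrix has rank 4 and Smith normal form diag(1,1,1,1).

The boundary map ∂_2: C_2 → C_1 acts by ∂[p,q,r] = [q,r] − [p,r] + [p,q]. For instance
  ∂[v_1,v_3,v_4] = [v_3,v_4] − [v_1,v_4] + [v_1,v_3],
  ∂[v_1,v_2,v_4] = [v_2,v_4] − [v_1,v_4] + [v_1,v_2].
This gives a 10×10 integer matrix of rank 6; reducing to Smith normal form yields diagonal entries (1,1,1,1,1,1).

Boundary ∂_3: C_3 → C_2 sends each 3-simplex σ to the alternating sum Σ_i (−1)^i (σ with its i-th vertex removed). For instance
  ∂[v_0,v_1,v_3,v_4] = [v_1,v_3,v_4] − [v_0,v_3,v_4] + [v_0,v_1,v_4] − [v_0,v_1,v_3],
  ∂[v_0,v_1,v_2,v_3] = [v_1,v_2,v_3] − [v_0,v_2,v_3] + [v_0,v_1,v_3] − [v_0,v_1,v_2].
The 10×5 boundary matrix has rank 4 and Smith normal form diag(1,1,1,1).

Computing H_k = (kernel of ∂_k) / (image of ∂_{k+1}):

  H_0: rank C_0 − rank ∂_1 = 5 − 4 = 1, and the invariant factors of ∂_1 are all 1, so H_0 = Z.
  H_1: rank ker ∂_1 − rank ∂_2 = (10 − 4) − 6 = 0, and the invariant factors of ∂_2 are all 1, so H_1 = 0.
  H_2: rank ker ∂_2 − rank ∂_3 = (10 − 6) − 4 = 0, and the invariant factors of ∂_3 are all 1, so H_2 = 0.
  H_3: rank ker ∂_3 − rank ∂_4 = (5 − 4) − 0 = 1, and there is no ∂_4, so H_3 = Z.

As a check, the Euler characteristic is 5 − 10 + 10 − 5 = 0, which agrees with 1 − 0 + 0 − 1 = 0.

H_0 ≅ Z,  H_1 = 0,  H_2 = 0,  H_3 ≅ Z.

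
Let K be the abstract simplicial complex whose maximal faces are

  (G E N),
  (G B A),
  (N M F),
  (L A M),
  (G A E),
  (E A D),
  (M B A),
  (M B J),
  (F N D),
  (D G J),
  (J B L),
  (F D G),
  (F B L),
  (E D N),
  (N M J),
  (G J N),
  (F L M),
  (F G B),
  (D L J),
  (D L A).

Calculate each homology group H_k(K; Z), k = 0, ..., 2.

H_0 ≅ Z,  H_1 ≅ Z ⊕ Z/2,  H_2 = 0.

Take the total order A < B < D < E < F < G < J < L < M < N on the vertex set. Then K (dimension 2) consists of the simplices:

  0-simplices (10): A, B, D, E, F, G, J, L, M, N
  1-simplices (30): AB, AD, AE, AG, AL, AM, BF, BG, BJ, BL, BM, DE, DF, DG, DJ, DL, DN, EG, EN, FG, FL, FM, FN, GJ, GN, JL, JM, JN, LM, MN
  2-simplices (20): ABG, ABM, ADE, ADL, AEG, ALM, BFG, BFL, BJL, BJM, DEN, DFG, DFN, DGJ, DJL, EGN, FLM, FMN, GJN, JMN

giving chain groups C_0 ≅ Z^10, C_1 ≅ Z^30, C_2 ≅ Z^20.

The boundary map ∂_1: C_1 → C_0 maps an edge to its endpoints' difference, ∂[p,q] = q − p. For instance
  ∂BG = G − B.
As a 10×30 matrix over Z this has rank 9, with invariant factors (1,1,1,1,1,1,1,1,1).

Boundary ∂_2: C_2 → C_1 maps a triangle to the signed sum of its edges. For instance
  ∂ALM = LM − AM + AL,
  ∂JMN = MN − JN + JM.
This gives a 30×20 integer matrix of rank 20; reducing to Smith normal form yields diagonal entries (1,1,1,1,1,1,1,1,1,1,1,1,1,1,1,1,1,1,1,2).

Now H_k = ker ∂_k / im ∂_{k+1}, so:

  H_0: rank C_0 − rank ∂_1 = 10 − 9 = 1, and the invariant factors of ∂_1 are all 1, so H_0 ≅ Z.
  H_1: rank ker ∂_1 − rank ∂_2 = (30 − 9) − 20 = 1, and ∂_2 has invariant factor 2 > 1, so H_1 ≅ Z ⊕ Z/2.
  H_2: rank ker ∂_2 − rank ∂_3 = (20 − 20) − 0 = 0, and there is no ∂_3, so H_2 ≅ 0.

(K is a triangulation of the Klein bottle.)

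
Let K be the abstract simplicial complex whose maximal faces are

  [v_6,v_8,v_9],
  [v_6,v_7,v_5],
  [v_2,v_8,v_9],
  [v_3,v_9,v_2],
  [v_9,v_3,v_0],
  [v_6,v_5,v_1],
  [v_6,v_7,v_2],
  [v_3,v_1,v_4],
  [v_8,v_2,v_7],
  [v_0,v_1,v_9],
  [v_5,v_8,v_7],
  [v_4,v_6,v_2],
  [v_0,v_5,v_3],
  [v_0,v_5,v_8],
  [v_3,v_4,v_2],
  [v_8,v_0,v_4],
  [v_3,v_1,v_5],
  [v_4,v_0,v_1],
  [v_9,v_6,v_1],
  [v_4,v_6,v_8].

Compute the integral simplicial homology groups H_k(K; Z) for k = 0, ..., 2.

H_0 ≅ Z,  H_1 ≅ Z × Z/2,  H_2 = 0.

K has 10 vertices, 30 edges, 20 triangles.
rank ∂_0 = 0, rank ∂_1 = 9 ⇒ b_0 = 10 − 0 − 9 = 1; all invariant factors of ∂_1 are 1 so no torsion. So H_0 = Z.
rank ∂_1 = 9, rank ∂_2 = 20 ⇒ b_1 = 30 − 9 − 20 = 1; ∂_2 has invariant factor(s) [2] giving torsion. So H_1 = Z × Z/2.
rank ∂_2 = 20, rank ∂_3 = 0 ⇒ b_2 = 20 − 20 − 0 = 0. So H_2 = 0.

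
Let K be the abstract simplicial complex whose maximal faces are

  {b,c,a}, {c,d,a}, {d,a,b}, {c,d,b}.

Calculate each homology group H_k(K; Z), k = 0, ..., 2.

Order the vertices as a < b < c < d. Listing each simplex with vertices in this order, K has dimension 2 with simplices:

  0-simplices (4): a, b, c, d
  1-simplices (6): ab, ac, ad, bc, bd, cd
  2-simplices (4): abc, abd, acd, bcd

Hence C_0 ≅ Z^4, C_1 ≅ Z^6, C_2 ≅ Z^4.

Boundary ∂_1: C_1 → C_0 maps an edge to its endpoints' difference, ∂[p,q] = q − p. For instance
  ∂ab = b − a.
The resulting 4×6 matrix has rank 3, and its Smith normal form has invariant factors (1,1,1).

∂_2: C_2 → C_1 acts by ∂[p,q,r] = [q,r] − [p,r] + [p,q]. For instance
  ∂acd = cd − ad + ac,
  ∂abc = bc − ac + ab.
As a 6×4 matrix over Z this has rank 3, with invariant factors (1,1,1).

Reading off H_k = ker ∂_k / im ∂_{k+1}:

  H_0: rank C_0 − rank ∂_1 = 4 − 3 = 1, and the invariant factors of ∂_1 are all 1, so H_0 = Z.
  H_1: rank ker ∂_1 − rank ∂_2 = (6 − 3) − 3 = 0, and the invariant factors of ∂_2 are all 1, so H_1 = 0.
  H_2: rank ker ∂_2 − rank ∂_3 = (4 − 3) − 0 = 1, and there is no ∂_3, so H_2 = Z.

H_0 ≅ Z,  H_1 = 0,  H_2 ≅ Z.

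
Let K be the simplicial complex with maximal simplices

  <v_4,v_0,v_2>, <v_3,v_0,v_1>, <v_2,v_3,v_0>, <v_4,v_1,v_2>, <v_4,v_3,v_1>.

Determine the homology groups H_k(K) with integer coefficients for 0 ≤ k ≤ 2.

Fix the vertex order v_0 < v_1 < v_2 < v_3 < v_4 and write every simplex with vertices in increasing order. Then dim K = 2 and the simplices of K are:

  0-simplices (5): [v_0], [v_1], [v_2], [v_3], [v_4]
  1-simplices (10): [v_0,v_1], [v_0,v_2], [v_0,v_3], [v_0,v_4], [v_1,v_2], [v_1,v_3], [v_1,v_4], [v_2,v_3], [v_2,v_4], [v_3,v_4]
  2-simplices (5): [v_0,v_1,v_3], [v_0,v_2,v_3], [v_0,v_2,v_4], [v_1,v_2,v_4], [v_1,v_3,v_4]

so the chain groups are C_0 ≅ Z^5, C_1 ≅ Z^10, C_2 ≅ Z^5.

∂_1: C_1 → C_0 maps an edge to its endpoints' difference, ∂[p,q] = q − p.
This gives a 5×10 integer matrix of rank 4; reducing to Smith normal form yields diagonal entries (1,1,1,1).

∂_2: C_2 → C_1 sends each 2-simplex [p,q,r] to [q,r] − [p,r] + [p,q]. For instance
  ∂[v_0,v_1,v_3] = [v_1,v_3] − [v_0,v_3] + [v_0,v_1],
  ∂[v_1,v_2,v_4] = [v_2,v_4] − [v_1,v_4] + [v_1,v_2].
The 10×5 boundary matrix has rank 5 and Smith normal form diag(1,1,1,1,1).

Computing H_k = (kernel of ∂_k) / (image of ∂_{k+1}):

  H_0: rank C_0 − rank ∂_1 = 5 − 4 = 1, and the invariant factors of ∂_1 are all 1, so H_0 ≅ Z.
  H_1: rank ker ∂_1 − rank ∂_2 = (10 − 4) − 5 = 1, and the invariant factors of ∂_2 are all 1, so H_1 ≅ Z.
  H_2: rank ker ∂_2 − rank ∂_3 = (5 − 5) − 0 = 0, and there is no ∂_3, so H_2 ≅ 0.

(K is a triangulation of the Möbius band.)

H_0 ≅ Z,  H_1 ≅ Z,  H_2 = 0.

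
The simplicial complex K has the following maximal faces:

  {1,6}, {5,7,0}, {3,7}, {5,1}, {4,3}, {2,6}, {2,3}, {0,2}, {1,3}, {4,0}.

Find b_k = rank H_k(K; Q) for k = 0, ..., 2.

b_0 = 1, b_1 = 4, b_2 = 0.

We work with the vertex ordering 0 < 1 < 2 < 3 < 4 < 5 < 6 < 7. The simplices of K, each written with vertices in increasing order, are:

  0-simplices (8): [0], [1], [2], [3], [4], [5], [6], [7]
  1-simplices (12): [0,2], [0,4], [0,5], [0,7], [1,3], [1,5], [1,6], [2,3], [2,6], [3,4], [3,7], [5,7]
  2-simplices (1): [0,5,7]

so the chain groups are C_0 ≅ Z^8, C_1 ≅ Z^12, C_2 ≅ Z^1.

Boundary ∂_1: C_1 → C_0 maps an edge to its endpoints' difference, ∂[p,q] = q − p. For instance
  ∂[0,7] = [7] − [0].
The resulting 8×12 matrix has rank 7, and its Smith normal form has invariant factors (1,1,1,1,1,1,1).

∂_2: C_2 → C_1 maps a triangle to the signed sum of its edges. For instance
  ∂[0,5,7] = [5,7] − [0,7] + [0,5].
The 12×1 boundary matrix has rank 1 and Smith normal form diag(1).

Computing H_k = (kernel of ∂_k) / (image of ∂_{k+1}):

  H_0: rank C_0 − rank ∂_1 = 8 − 7 = 1, and the invariant factors of ∂_1 are all 1, so H_0 ≅ Z.
  H_1: rank ker ∂_1 − rank ∂_2 = (12 − 7) − 1 = 4, and the invariant factors of ∂_2 are all 1, so H_1 ≅ Z^4.
  H_2: rank ker ∂_2 − rank ∂_3 = (1 − 1) − 0 = 0, and there is no ∂_3, so H_2 ≅ 0.

As a check, the Euler characteristic is 8 − 12 + 1 = -3, which agrees with 1 − 4 + 0 = -3.

Hence the Betti numbers are b_0 = 1, b_1 = 4, b_2 = 0.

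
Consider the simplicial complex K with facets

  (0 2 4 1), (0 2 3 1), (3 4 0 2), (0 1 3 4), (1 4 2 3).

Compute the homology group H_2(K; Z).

Order the vertices as 0 < 1 < 2 < 3 < 4. Listing each simplex with vertices in this order, K has dimension 3 with simplices:

  0-simplices (5): [0], [1], [2], [3], [4]
  1-simplices (10): [0,1], [0,2], [0,3], [0,4], [1,2], [1,3], [1,4], [2,3], [2,4], [3,4]
  2-simplices (10): [0,1,2], [0,1,3], [0,1,4], [0,2,3], [0,2,4], [0,3,4], [1,2,3], [1,2,4], [1,3,4], [2,3,4]
  3-simplices (5): [0,1,2,3], [0,1,2,4], [0,1,3,4], [0,2,3,4], [1,2,3,4]

so the chain groups are C_0 ≅ Z^5, C_1 ≅ Z^10, C_2 ≅ Z^10, C_3 ≅ Z^5.

The boundary map ∂_1: C_1 → C_0 sends each edge [p,q] (with p < q) to q − p.
The resulting 5×10 matrix has rank 4, and its Smith normal form has invariant factors (1,1,1,1).

The boundary map ∂_2: C_2 → C_1 acts by ∂[p,q,r] = [q,r] − [p,r] + [p,q]. For instance
  ∂[1,3,4] = [3,4] − [1,4] + [1,3],
  ∂[0,2,3] = [2,3] − [0,3] + [0,2].
The 10×10 boundary matrix has rank 6 and Smith normal form diag(1,1,1,1,1,1).

∂_3: C_3 → C_2 sends each 3-simplex σ to the alternating sum Σ_i (−1)^i (σ with its i-th vertex removed). For instance
  ∂[1,2,3,4] = [2,3,4] − [1,3,4] + [1,2,4] − [1,2,3],
  ∂[0,1,2,4] = [1,2,4] − [0,2,4] + [0,1,4] − [0,1,2].
The 10×5 boundary matrix has rank 4 and Smith normal form diag(1,1,1,1).

From H_k ≅ ker(∂_k) / im(∂_{k+1}) we obtain:

  H_2: rank ker ∂_2 − rank ∂_3 = (10 − 6) − 4 = 0, and the invariant factors of ∂_3 are all 1, so H_2 ≅ 0.

(K is a triangulation of the 3-sphere S^3.)

H_2 = 0.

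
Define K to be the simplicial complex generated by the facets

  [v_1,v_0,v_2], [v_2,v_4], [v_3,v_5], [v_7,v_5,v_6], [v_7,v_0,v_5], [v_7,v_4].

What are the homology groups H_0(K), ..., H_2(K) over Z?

H_0 ≅ Z,  H_1 ≅ Z,  H_2 = 0.

We work with the vertex ordering v_0 < v_1 < v_2 < v_3 < v_4 < v_5 < v_6 < v_7. The simplices of K, each written with vertices in increasing order, are:

  0-simplices (8): [v_0], [v_1], [v_2], [v_3], [v_4], [v_5], [v_6], [v_7]
  1-simplices (11): [v_0,v_1], [v_0,v_2], [v_0,v_5], [v_0,v_7], [v_1,v_2], [v_2,v_4], [v_3,v_5], [v_4,v_7], [v_5,v_6], [v_5,v_7], [v_6,v_7]
  2-simplices (3): [v_0,v_1,v_2], [v_0,v_5,v_7], [v_5,v_6,v_7]

giving chain groups C_0 ≅ Z^8, C_1 ≅ Z^11, C_2 ≅ Z^3.

∂_1: C_1 → C_0 sends each edge [p,q] (with p < q) to q − p.
As a 8×11 matrix over Z this has rank 7, with invariant factors (1,1,1,1,1,1,1).

∂_2: C_2 → C_1 acts by ∂[p,q,r] = [q,r] − [p,r] + [p,q]. For instance
  ∂[v_0,v_1,v_2] = [v_1,v_2] − [v_0,v_2] + [v_0,v_1],
  ∂[v_0,v_5,v_7] = [v_5,v_7] − [v_0,v_7] + [v_0,v_5].
The 11×3 boundary matrix has rank 3 and Smith normal form diag(1,1,1).

From H_k ≅ ker(∂_k) / im(∂_{k+1}) we obtain:

  H_0: rank C_0 − rank ∂_1 = 8 − 7 = 1, and the invariant factors of ∂_1 are all 1, so H_0 = Z.
  H_1: rank ker ∂_1 − rank ∂_2 = (11 − 7) − 3 = 1, and the invariant factors of ∂_2 are all 1, so H_1 = Z.
  H_2: rank ker ∂_2 − rank ∂_3 = (3 − 3) − 0 = 0, and there is no ∂_3, so H_2 = 0.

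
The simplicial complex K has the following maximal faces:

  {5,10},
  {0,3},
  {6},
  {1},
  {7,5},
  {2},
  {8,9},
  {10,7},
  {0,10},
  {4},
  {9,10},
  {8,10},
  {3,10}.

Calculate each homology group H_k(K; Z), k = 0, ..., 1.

H_0 = Z^5,  H_1 = Z^3.

Fix the vertex order 0 < 1 < 2 < 3 < 4 < 5 < 6 < 7 < 8 < 9 < 10 and write every simplex with vertices in increasing order. Then dim K = 1 and the simplices of K are:

  0-simplices (11): [0], [1], [2], [3], [4], [5], [6], [7], [8], [9], [10]
  1-simplices (9): [0,3], [0,10], [3,10], [5,7], [5,10], [7,10], [8,9], [8,10], [9,10]

Hence C_0 ≅ Z^11, C_1 ≅ Z^9.

∂_1: C_1 → C_0 sends each edge [p,q] (with p < q) to q − p. For instance
  ∂[9,10] = [10] − [9].
As a 11×9 matrix over Z this has rank 6, with invariant factors (1,1,1,1,1,1).

Reading off H_k = ker ∂_k / im ∂_{k+1}:

  H_0: rank C_0 − rank ∂_1 = 11 − 6 = 5, and the invariant factors of ∂_1 are all 1, so H_0 = Z^5.
  H_1: rank ker ∂_1 − rank ∂_2 = (9 − 6) − 0 = 3, and there is no ∂_2, so H_1 = Z^3.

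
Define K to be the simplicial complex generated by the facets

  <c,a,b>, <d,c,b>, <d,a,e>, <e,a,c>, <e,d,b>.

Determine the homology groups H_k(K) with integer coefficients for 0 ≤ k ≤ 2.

H_0 ≅ Z,  H_1 ≅ Z,  H_2 = 0.

We work with the vertex ordering a < b < c < d < e. The simplices of K, each written with vertices in increasing order, are:

  0-simplices (5): a, b, c, d, e
  1-simplices (10): ab, ac, ad, ae, bc, bd, be, cd, ce, de
  2-simplices (5): abc, ace, ade, bcd, bde

giving chain groups C_0 ≅ Z^5, C_1 ≅ Z^10, C_2 ≅ Z^5.

Boundary ∂_1: C_1 → C_0 is given by ∂[p,q] = [q] − [p]. For instance
  ∂be = e − b.
The resulting 5×10 matrix has rank 4, and its Smith normal form has invariant factors (1,1,1,1).

Boundary ∂_2: C_2 → C_1 maps a triangle to the signed sum of its edges. For instance
  ∂abc = bc − ac + ab,
  ∂bde = de − be + bd.
As a 10×5 matrix over Z this has rank 5, with invariant factors (1,1,1,1,1).

Reading off H_k = ker ∂_k / im ∂_{k+1}:

  H_0: rank C_0 − rank ∂_1 = 5 − 4 = 1, and the invariant factors of ∂_1 are all 1, so H_0 = Z.
  H_1: rank ker ∂_1 − rank ∂_2 = (10 − 4) − 5 = 1, and the invariant factors of ∂_2 are all 1, so H_1 = Z.
  H_2: rank ker ∂_2 − rank ∂_3 = (5 − 5) − 0 = 0, and there is no ∂_3, so H_2 = 0.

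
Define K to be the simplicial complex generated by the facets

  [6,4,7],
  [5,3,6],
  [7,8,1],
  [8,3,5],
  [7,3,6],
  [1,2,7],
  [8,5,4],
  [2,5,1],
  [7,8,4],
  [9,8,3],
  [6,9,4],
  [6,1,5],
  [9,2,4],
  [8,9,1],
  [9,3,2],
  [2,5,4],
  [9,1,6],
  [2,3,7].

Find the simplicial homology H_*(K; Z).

H_0 ≅ Z,  H_1 ≅ Z^2,  H_2 ≅ Z.

Order the vertices as 1 < 2 < 3 < 4 < 5 < 6 < 7 < 8 < 9. Listing each simplex with vertices in this order, K has dimension 2 with simplices:

  0-simplices (9): [1], [2], [3], [4], [5], [6], [7], [8], [9]
  1-simplices (27): (27 of them)
  2-simplices (18): [1,2,5], [1,2,7], [1,5,6], [1,6,9], [1,7,8], [1,8,9], [2,3,7], [2,3,9], [2,4,5], [2,4,9], [3,5,6], [3,5,8], [3,6,7], [3,8,9], [4,5,8], [4,6,7], [4,6,9], [4,7,8]

giving chain groups C_0 ≅ Z^9, C_1 ≅ Z^27, C_2 ≅ Z^18.

Boundary ∂_1: C_1 → C_0 sends each edge [p,q] (with p < q) to q − p. For instance
  ∂[4,6] = [6] − [4].
The 9×27 boundary matrix has rank 8 and Smith normal form diag(1,1,1,1,1,1,1,1).

Boundary ∂_2: C_2 → C_1 acts by ∂[p,q,r] = [q,r] − [p,r] + [p,q]. For instance
  ∂[3,5,6] = [5,6] − [3,6] + [3,5],
  ∂[3,6,7] = [6,7] − [3,7] + [3,6].
The resulting 27×18 matrix has rank 17, and its Smith normal form has invariant factors (1,1,1,1,1,1,1,1,1,1,1,1,1,1,1,1,1).

Now H_k = ker ∂_k / im ∂_{k+1}, so:

  H_0: rank C_0 − rank ∂_1 = 9 − 8 = 1, and the invariant factors of ∂_1 are all 1, so H_0 = Z.
  H_1: rank ker ∂_1 − rank ∂_2 = (27 − 8) − 17 = 2, and the invariant factors of ∂_2 are all 1, so H_1 = Z^2.
  H_2: rank ker ∂_2 − rank ∂_3 = (18 − 17) − 0 = 1, and there is no ∂_3, so H_2 = Z.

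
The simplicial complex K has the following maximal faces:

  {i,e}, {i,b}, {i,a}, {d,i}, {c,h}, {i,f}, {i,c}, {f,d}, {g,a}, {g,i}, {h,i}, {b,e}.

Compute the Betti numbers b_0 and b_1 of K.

b_0 = 1, b_1 = 4.

K has 9 vertices, 12 edges.
rank ∂_0 = 0, rank ∂_1 = 8 ⇒ b_0 = 9 − 0 − 8 = 1; all invariant factors of ∂_1 are 1 so no torsion. So H_0 ≅ Z.
rank ∂_1 = 8, rank ∂_2 = 0 ⇒ b_1 = 12 − 8 − 0 = 4. So H_1 ≅ Z^4.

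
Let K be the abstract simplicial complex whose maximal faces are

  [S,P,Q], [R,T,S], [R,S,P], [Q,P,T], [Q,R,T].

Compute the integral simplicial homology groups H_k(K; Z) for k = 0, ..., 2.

We work with the vertex ordering P < Q < R < S < T. The simplices of K, each written with vertices in increasing order, are:

  0-simplices (5): P, Q, R, S, T
  1-simplices (10): PQ, PR, PS, PT, QR, QS, QT, RS, RT, ST
  2-simplices (5): PQS, PQT, PRS, QRT, RST

so the chain groups are C_0 ≅ Z^5, C_1 ≅ Z^10, C_2 ≅ Z^5.

Boundary ∂_1: C_1 → C_0 maps an edge to its endpoints' difference, ∂[p,q] = q − p. For instance
  ∂PR = R − P.
As a 5×10 matrix over Z this has rank 4, with invariant factors (1,1,1,1).

∂_2: C_2 → C_1 sends each 2-simplex [p,q,r] to [q,r] − [p,r] + [p,q]. For instance
  ∂RST = ST − RT + RS,
  ∂PRS = RS − PS + PR.
The resulting 10×5 matrix has rank 5, and its Smith normal form has invariant factors (1,1,1,1,1).

Now H_k = ker ∂_k / im ∂_{k+1}, so:

  H_0: rank C_0 − rank ∂_1 = 5 − 4 = 1, and the invariant factors of ∂_1 are all 1, so H_0 = Z.
  H_1: rank ker ∂_1 − rank ∂_2 = (10 − 4) − 5 = 1, and the invariant factors of ∂_2 are all 1, so H_1 = Z.
  H_2: rank ker ∂_2 − rank ∂_3 = (5 − 5) − 0 = 0, and there is no ∂_3, so H_2 = 0.

(K is a triangulation of the Möbius band.)

H_0 ≅ Z,  H_1 ≅ Z,  H_2 = 0.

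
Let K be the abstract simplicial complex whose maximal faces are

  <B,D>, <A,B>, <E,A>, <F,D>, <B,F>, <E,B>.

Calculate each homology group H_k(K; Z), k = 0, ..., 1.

Fix the vertex order A < B < D < E < F and write every simplex with vertices in increasing order. Then dim K = 1 and the simplices of K are:

  0-simplices (5): A, B, D, E, F
  1-simplices (6): AB, AE, BD, BE, BF, DF

giving chain groups C_0 ≅ Z^5, C_1 ≅ Z^6.

∂_1: C_1 → C_0 maps an edge to its endpoints' difference, ∂[p,q] = q − p. For instance
  ∂AE = E − A.
As a 5×6 matrix over Z this has rank 4, with invariant factors (1,1,1,1).

Computing H_k = (kernel of ∂_k) / (image of ∂_{k+1}):

  H_0: rank C_0 − rank ∂_1 = 5 − 4 = 1, and the invariant factors of ∂_1 are all 1, so H_0 = Z.
  H_1: rank ker ∂_1 − rank ∂_2 = (6 − 4) − 0 = 2, and there is no ∂_2, so H_1 = Z^2.

As a check, the Euler characteristic is 5 − 6 = -1, which agrees with 1 − 2 = -1.
(K is a triangulation of a wedge of 2 circles.)

H_0 ≅ Z,  H_1 ≅ Z^2.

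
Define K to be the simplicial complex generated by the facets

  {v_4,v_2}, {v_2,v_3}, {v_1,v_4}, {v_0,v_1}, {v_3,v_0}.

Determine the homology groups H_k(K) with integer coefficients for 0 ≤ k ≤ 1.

We work with the vertex ordering v_0 < v_1 < v_2 < v_3 < v_4. The simplices of K, each written with vertices in increasing order, are:

  0-simplices (5): [v_0], [v_1], [v_2], [v_3], [v_4]
  1-simplices (5): [v_0,v_1], [v_0,v_3], [v_1,v_4], [v_2,v_3], [v_2,v_4]

giving chain groups C_0 ≅ Z^5, C_1 ≅ Z^5.

∂_1: C_1 → C_0 sends each edge [p,q] (with p < q) to q − p.
This gives a 5×5 integer matrix of rank 4; reducing to Smith normal form yields diagonal entries (1,1,1,1).

Now H_k = ker ∂_k / im ∂_{k+1}, so:

  H_0: rank C_0 − rank ∂_1 = 5 − 4 = 1, and the invariant factors of ∂_1 are all 1, so H_0 = Z.
  H_1: rank ker ∂_1 − rank ∂_2 = (5 − 4) − 0 = 1, and there is no ∂_2, so H_1 = Z.

As a check, the Euler characteristic is 5 − 5 = 0, which agrees with 1 − 1 = 0.
(K is a triangulation of the circle S^1.)

H_0 = Z,  H_1 = Z.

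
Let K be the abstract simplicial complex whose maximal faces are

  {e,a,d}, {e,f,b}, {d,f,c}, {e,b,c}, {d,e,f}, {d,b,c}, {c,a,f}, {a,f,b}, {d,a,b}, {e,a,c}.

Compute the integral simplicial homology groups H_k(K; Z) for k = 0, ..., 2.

H_0 ≅ Z,  H_1 ≅ Z/2,  H_2 = 0.

We work with the vertex ordering a < b < c < d < e < f. The simplices of K, each written with vertices in increasing order, are:

  0-simplices (6): a, b, c, d, e, f
  1-simplices (15): ab, ac, ad, ae, af, bc, bd, be, bf, cd, ce, cf, de, df, ef
  2-simplices (10): abd, abf, ace, acf, ade, bcd, bce, bef, cdf, def

giving chain groups C_0 ≅ Z^6, C_1 ≅ Z^15, C_2 ≅ Z^10.

Boundary ∂_1: C_1 → C_0 maps an edge to its endpoints' difference, ∂[p,q] = q − p.
As a 6×15 matrix over Z this has rank 5, with invariant factors (1,1,1,1,1).

Boundary ∂_2: C_2 → C_1 acts by ∂[p,q,r] = [q,r] − [p,r] + [p,q]. For instance
  ∂def = ef − df + de,
  ∂bcd = cd − bd + bc.
As a 15×10 matrix over Z this has rank 10, with invariant factors (1,1,1,1,1,1,1,1,1,2).

Now H_k = ker ∂_k / im ∂_{k+1}, so:

  H_0: rank C_0 − rank ∂_1 = 6 − 5 = 1, and the invariant factors of ∂_1 are all 1, so H_0 ≅ Z.
  H_1: rank ker ∂_1 − rank ∂_2 = (15 − 5) − 10 = 0, and ∂_2 has invariant factor 2 > 1, so H_1 ≅ Z/2.
  H_2: rank ker ∂_2 − rank ∂_3 = (10 − 10) − 0 = 0, and there is no ∂_3, so H_2 ≅ 0.

(K is a triangulation of the real projective plane RP^2.)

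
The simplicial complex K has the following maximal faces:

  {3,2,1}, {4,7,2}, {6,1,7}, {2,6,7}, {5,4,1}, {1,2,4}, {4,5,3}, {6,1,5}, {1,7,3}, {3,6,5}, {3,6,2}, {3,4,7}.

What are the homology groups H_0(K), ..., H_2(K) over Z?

Fix the vertex order 1 < 2 < 3 < 4 < 5 < 6 < 7 and write every simplex with vertices in increasing order. Then dim K = 2 and the simplices of K are:

  0-simplices (7): [1], [2], [3], [4], [5], [6], [7]
  1-simplices (18): [1,2], [1,3], [1,4], [1,5], [1,6], [1,7], [2,3], [2,4], [2,6], [2,7], [3,4], [3,5], [3,6], [3,7], [4,5], [4,7], [5,6], [6,7]
  2-simplices (12): [1,2,3], [1,2,4], [1,3,7], [1,4,5], [1,5,6], [1,6,7], [2,3,6], [2,4,7], [2,6,7], [3,4,5], [3,4,7], [3,5,6]

giving chain groups C_0 ≅ Z^7, C_1 ≅ Z^18, C_2 ≅ Z^12.

The boundary map ∂_1: C_1 → C_0 sends each edge [p,q] (with p < q) to q − p. For instance
  ∂[1,2] = [2] − [1].
This gives a 7×18 integer matrix of rank 6; reducing to Smith normal form yields diagonal entries (1,1,1,1,1,1).

The boundary map ∂_2: C_2 → C_1 acts by ∂[p,q,r] = [q,r] − [p,r] + [p,q]. For instance
  ∂[3,4,7] = [4,7] − [3,7] + [3,4],
  ∂[2,3,6] = [3,6] − [2,6] + [2,3].
This gives a 18×12 integer matrix of rank 12; reducing to Smith normal form yields diagonal entries (1,1,1,1,1,1,1,1,1,1,1,2).

Now H_k = ker ∂_k / im ∂_{k+1}, so:

  H_0: rank C_0 − rank ∂_1 = 7 − 6 = 1, and the invariant factors of ∂_1 are all 1, so H_0 ≅ Z.
  H_1: rank ker ∂_1 − rank ∂_2 = (18 − 6) − 12 = 0, and ∂_2 has invariant factor 2 > 1, so H_1 ≅ Z/2Z.
  H_2: rank ker ∂_2 − rank ∂_3 = (12 − 12) − 0 = 0, and there is no ∂_3, so H_2 ≅ 0.

As a check, the Euler characteristic is 7 − 18 + 12 = 1, which agrees with 1 − 0 + 0 = 1.
(K is a triangulation of the real projective plane RP^2.)

H_0 = Z,  H_1 = Z/2Z,  H_2 = 0.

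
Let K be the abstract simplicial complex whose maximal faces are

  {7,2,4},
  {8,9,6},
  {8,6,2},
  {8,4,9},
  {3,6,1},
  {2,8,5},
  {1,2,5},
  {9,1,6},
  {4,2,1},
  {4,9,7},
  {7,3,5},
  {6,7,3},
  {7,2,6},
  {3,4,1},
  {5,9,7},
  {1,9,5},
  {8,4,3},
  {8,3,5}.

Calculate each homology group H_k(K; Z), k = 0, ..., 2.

H_0 ≅ Z,  H_1 ≅ Z^2,  H_2 ≅ Z.

Fix the vertex order 1 < 2 < 3 < 4 < 5 < 6 < 7 < 8 < 9 and write every simplex with vertices in increasing order. Then dim K = 2 and the simplices of K are:

  0-simplices (9): [1], [2], [3], [4], [5], [6], [7], [8], [9]
  1-simplices (27): (27 of them)
  2-simplices (18): [1,2,4], [1,2,5], [1,3,4], [1,3,6], [1,5,9], [1,6,9], [2,4,7], [2,5,8], [2,6,7], [2,6,8], [3,4,8], [3,5,7], [3,5,8], [3,6,7], [4,7,9], [4,8,9], [5,7,9], [6,8,9]

so the chain groups are C_0 ≅ Z^9, C_1 ≅ Z^27, C_2 ≅ Z^18.

The boundary map ∂_1: C_1 → C_0 sends each edge [p,q] (with p < q) to q − p.
This gives a 9×27 integer matrix of rank 8; reducing to Smith normal form yields diagonal entries (1,1,1,1,1,1,1,1).

∂_2: C_2 → C_1 maps a triangle to the signed sum of its edges. For instance
  ∂[5,7,9] = [7,9] − [5,9] + [5,7],
  ∂[2,6,7] = [6,7] − [2,7] + [2,6].
As a 27×18 matrix over Z this has rank 17, with invariant factors (1,1,1,1,1,1,1,1,1,1,1,1,1,1,1,1,1).

Reading off H_k = ker ∂_k / im ∂_{k+1}:

  H_0: rank C_0 − rank ∂_1 = 9 − 8 = 1, and the invariant factors of ∂_1 are all 1, so H_0 = Z.
  H_1: rank ker ∂_1 − rank ∂_2 = (27 − 8) − 17 = 2, and the invariant factors of ∂_2 are all 1, so H_1 = Z^2.
  H_2: rank ker ∂_2 − rank ∂_3 = (18 − 17) − 0 = 1, and there is no ∂_3, so H_2 = Z.

As a check, the Euler characteristic is 9 − 27 + 18 = 0, which agrees with 1 − 2 + 1 = 0.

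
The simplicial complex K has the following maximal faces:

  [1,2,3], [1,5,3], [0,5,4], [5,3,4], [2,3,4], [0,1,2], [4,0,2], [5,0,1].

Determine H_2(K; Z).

H_2 = Z.

K has 6 vertices, 12 edges, 8 triangles.
rank ∂_2 = 7, rank ∂_3 = 0 ⇒ b_2 = 8 − 7 − 0 = 1. So H_2 ≅ Z.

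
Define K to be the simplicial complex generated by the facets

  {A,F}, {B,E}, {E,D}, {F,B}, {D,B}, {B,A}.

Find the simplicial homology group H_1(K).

H_1 ≅ Z^2.

Fix the vertex order A < B < D < E < F and write every simplex with vertices in increasing order. Then dim K = 1 and the simplices of K are:

  0-simplices (5): A, B, D, E, F
  1-simplices (6): AB, AF, BD, BE, BF, DE

Hence C_0 ≅ Z^5, C_1 ≅ Z^6.

∂_1: C_1 → C_0 maps an edge to its endpoints' difference, ∂[p,q] = q − p. For instance
  ∂DE = E − D.
This gives a 5×6 integer matrix of rank 4; reducing to Smith normal form yields diagonal entries (1,1,1,1).

Now H_k = ker ∂_k / im ∂_{k+1}, so:

  H_1: rank ker ∂_1 − rank ∂_2 = (6 − 4) − 0 = 2, and there is no ∂_2, so H_1 ≅ Z^2.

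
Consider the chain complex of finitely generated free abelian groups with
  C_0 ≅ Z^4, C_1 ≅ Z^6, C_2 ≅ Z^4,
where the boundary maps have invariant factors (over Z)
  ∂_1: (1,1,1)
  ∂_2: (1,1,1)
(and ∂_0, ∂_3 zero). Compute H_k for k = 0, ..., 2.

H_0 = Z,  H_1 = 0,  H_2 = Z.

H_0: b_0 = 4 − 0 − 3 = 1; torsion from ∂_1 factors > 1: none. So H_0 = Z.
H_1: b_1 = 6 − 3 − 3 = 0; torsion from ∂_2 factors > 1: none. So H_1 = 0.
H_2: b_2 = 4 − 3 − 0 = 1; torsion from ∂_3 factors > 1: none. So H_2 = Z.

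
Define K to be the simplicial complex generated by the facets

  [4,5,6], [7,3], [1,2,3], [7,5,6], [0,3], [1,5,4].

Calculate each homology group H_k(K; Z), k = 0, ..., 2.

We work with the vertex ordering 0 < 1 < 2 < 3 < 4 < 5 < 6 < 7. The simplices of K, each written with vertices in increasing order, are:

  0-simplices (8): [0], [1], [2], [3], [4], [5], [6], [7]
  1-simplices (12): [0,3], [1,2], [1,3], [1,4], [1,5], [2,3], [3,7], [4,5], [4,6], [5,6], [5,7], [6,7]
  2-simplices (4): [1,2,3], [1,4,5], [4,5,6], [5,6,7]

Hence C_0 ≅ Z^8, C_1 ≅ Z^12, C_2 ≅ Z^4.

The boundary map ∂_1: C_1 → C_0 maps an edge to its endpoints' difference, ∂[p,q] = q − p. For instance
  ∂[1,3] = [3] − [1].
The resulting 8×12 matrix has rank 7, and its Smith normal form has invariant factors (1,1,1,1,1,1,1).

Boundary ∂_2: C_2 → C_1 acts by ∂[p,q,r] = [q,r] − [p,r] + [p,q]. For instance
  ∂[5,6,7] = [6,7] − [5,7] + [5,6],
  ∂[4,5,6] = [5,6] − [4,6] + [4,5].
The resulting 12×4 matrix has rank 4, and its Smith normal form has invariant factors (1,1,1,1).

Computing H_k = (kernel of ∂_k) / (image of ∂_{k+1}):

  H_0: rank C_0 − rank ∂_1 = 8 − 7 = 1, and the invariant factors of ∂_1 are all 1, so H_0 ≅ Z.
  H_1: rank ker ∂_1 − rank ∂_2 = (12 − 7) − 4 = 1, and the invariant factors of ∂_2 are all 1, so H_1 ≅ Z.
  H_2: rank ker ∂_2 − rank ∂_3 = (4 − 4) − 0 = 0, and there is no ∂_3, so H_2 ≅ 0.

As a check, the Euler characteristic is 8 − 12 + 4 = 0, which agrees with 1 − 1 + 0 = 0.

H_0 ≅ Z,  H_1 ≅ Z,  H_2 = 0.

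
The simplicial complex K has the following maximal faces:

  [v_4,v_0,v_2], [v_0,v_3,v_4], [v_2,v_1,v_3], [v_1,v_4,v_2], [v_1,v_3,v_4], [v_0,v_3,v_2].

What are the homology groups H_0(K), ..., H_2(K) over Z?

H_0 = Z,  H_1 = 0,  H_2 = Z.

Fix the vertex order v_0 < v_1 < v_2 < v_3 < v_4 and write every simplex with vertices in increasing order. Then dim K = 2 and the simplices of K are:

  0-simplices (5): [v_0], [v_1], [v_2], [v_3], [v_4]
  1-simplices (9): [v_0,v_2], [v_0,v_3], [v_0,v_4], [v_1,v_2], [v_1,v_3], [v_1,v_4], [v_2,v_3], [v_2,v_4], [v_3,v_4]
  2-simplices (6): [v_0,v_2,v_3], [v_0,v_2,v_4], [v_0,v_3,v_4], [v_1,v_2,v_3], [v_1,v_2,v_4], [v_1,v_3,v_4]

so the chain groups are C_0 ≅ Z^5, C_1 ≅ Z^9, C_2 ≅ Z^6.

∂_1: C_1 → C_0 sends each edge [p,q] (with p < q) to q − p.
This gives a 5×9 integer matrix of rank 4; reducing to Smith normal form yields diagonal entries (1,1,1,1).

The boundary map ∂_2: C_2 → C_1 acts by ∂[p,q,r] = [q,r] − [p,r] + [p,q]. For instance
  ∂[v_1,v_3,v_4] = [v_3,v_4] − [v_1,v_4] + [v_1,v_3],
  ∂[v_1,v_2,v_3] = [v_2,v_3] − [v_1,v_3] + [v_1,v_2].
This gives a 9×6 integer matrix of rank 5; reducing to Smith normal form yields diagonal entries (1,1,1,1,1).

Now H_k = ker ∂_k / im ∂_{k+1}, so:

  H_0: rank C_0 − rank ∂_1 = 5 − 4 = 1, and the invariant factors of ∂_1 are all 1, so H_0 ≅ Z.
  H_1: rank ker ∂_1 − rank ∂_2 = (9 − 4) − 5 = 0, and the invariant factors of ∂_2 are all 1, so H_1 ≅ 0.
  H_2: rank ker ∂_2 − rank ∂_3 = (6 − 5) − 0 = 1, and there is no ∂_3, so H_2 ≅ Z.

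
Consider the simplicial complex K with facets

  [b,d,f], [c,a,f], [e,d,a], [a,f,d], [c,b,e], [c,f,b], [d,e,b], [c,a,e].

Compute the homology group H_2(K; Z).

We work with the vertex ordering a < b < c < d < e < f. The simplices of K, each written with vertices in increasing order, are:

  0-simplices (6): a, b, c, d, e, f
  1-simplices (12): ac, ad, ae, af, bc, bd, be, bf, ce, cf, de, df
  2-simplices (8): ace, acf, ade, adf, bce, bcf, bde, bdf

Hence C_0 ≅ Z^6, C_1 ≅ Z^12, C_2 ≅ Z^8.

Boundary ∂_1: C_1 → C_0 is given by ∂[p,q] = [q] − [p].
As a 6×12 matrix over Z this has rank 5, with invariant factors (1,1,1,1,1).

Boundary ∂_2: C_2 → C_1 maps a triangle to the signed sum of its edges. For instance
  ∂bdf = df − bf + bd,
  ∂acf = cf − af + ac.
The resulting 12×8 matrix has rank 7, and its Smith normal form has invariant factors (1,1,1,1,1,1,1).

Reading off H_k = ker ∂_k / im ∂_{k+1}:

  H_2: rank ker ∂_2 − rank ∂_3 = (8 − 7) − 0 = 1, and there is no ∂_3, so H_2 = Z.

(K is a triangulation of the 2-sphere S^2.)

H_2 = Z.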